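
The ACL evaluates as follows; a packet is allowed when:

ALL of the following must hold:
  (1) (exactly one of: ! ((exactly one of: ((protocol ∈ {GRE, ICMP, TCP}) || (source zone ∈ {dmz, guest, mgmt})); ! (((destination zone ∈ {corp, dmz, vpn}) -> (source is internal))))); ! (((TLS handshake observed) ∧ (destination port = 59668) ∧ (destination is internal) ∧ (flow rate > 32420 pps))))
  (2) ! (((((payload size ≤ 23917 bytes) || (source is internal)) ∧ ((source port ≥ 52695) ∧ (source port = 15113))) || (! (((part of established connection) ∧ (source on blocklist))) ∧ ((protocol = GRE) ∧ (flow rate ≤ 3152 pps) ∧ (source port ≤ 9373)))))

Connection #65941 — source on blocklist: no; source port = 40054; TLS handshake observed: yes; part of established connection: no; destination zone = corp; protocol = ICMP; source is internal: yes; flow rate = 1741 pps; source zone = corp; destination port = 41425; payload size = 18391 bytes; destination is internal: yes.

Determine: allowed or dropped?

Atomic conditions:
  protocol ∈ {GRE, ICMP, TCP}: ICMP is in the set → true
  source zone ∈ {dmz, guest, mgmt}: corp is not in the set → false
  destination zone ∈ {corp, dmz, vpn}: corp is in the set → true
  source is internal: yes → true
  TLS handshake observed: yes → true
  destination port = 59668: 41425 == 59668 is false
  destination is internal: yes → true
  flow rate > 32420 pps: 1741 > 32420 is false
  payload size ≤ 23917 bytes: 18391 ≤ 23917 is true
  source port ≥ 52695: 40054 ≥ 52695 is false
  source port = 15113: 40054 == 15113 is false
  part of established connection: no → false
  source on blocklist: no → false
  protocol = GRE: ICMP == GRE is false
  flow rate ≤ 3152 pps: 1741 ≤ 3152 is true
  source port ≤ 9373: 40054 ≤ 9373 is false
Combine:
[1.1.1.1] true OR false = true
[1.1.1.2.1] true → true = true
[1.1.1.2] NOT true = false
[1.1.1] exactly-one(true, false) = true
[1.1] NOT true = false
[1.2.1] true AND false AND true AND false = false
[1.2] NOT false = true
[1] exactly-one(false, true) = true
[2.1.1.1] true OR true = true
[2.1.1.2] false AND false = false
[2.1.1] true AND false = false
[2.1.2.1.1] false AND false = false
[2.1.2.1] NOT false = true
[2.1.2.2] false AND true AND false = false
[2.1.2] true AND false = false
[2.1] false OR false = false
[2] NOT false = true
[root] true AND true = true
Overall: true → allowed

Allowed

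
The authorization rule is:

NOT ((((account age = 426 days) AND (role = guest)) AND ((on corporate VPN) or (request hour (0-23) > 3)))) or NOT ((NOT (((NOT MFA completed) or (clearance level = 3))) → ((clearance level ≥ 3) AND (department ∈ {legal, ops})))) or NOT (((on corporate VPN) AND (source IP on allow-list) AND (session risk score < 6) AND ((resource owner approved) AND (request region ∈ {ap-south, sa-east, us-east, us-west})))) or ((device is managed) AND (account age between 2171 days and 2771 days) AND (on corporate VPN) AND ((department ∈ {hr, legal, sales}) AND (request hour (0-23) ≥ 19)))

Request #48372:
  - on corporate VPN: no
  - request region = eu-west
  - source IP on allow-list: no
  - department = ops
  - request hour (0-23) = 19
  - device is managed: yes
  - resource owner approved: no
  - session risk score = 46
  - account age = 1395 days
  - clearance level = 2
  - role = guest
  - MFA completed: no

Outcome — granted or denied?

Granted

Atomic conditions:
  account age = 426 days: 1395 == 426 is false
  role = guest: guest == guest is true
  on corporate VPN: no → false
  request hour (0-23) > 3: 19 > 3 is true
  NOT MFA completed: no → true
  clearance level = 3: 2 == 3 is false
  clearance level ≥ 3: 2 ≥ 3 is false
  department ∈ {legal, ops}: ops is in the set → true
  source IP on allow-list: no → false
  session risk score < 6: 46 < 6 is false
  resource owner approved: no → false
  request region ∈ {ap-south, sa-east, us-east, us-west}: eu-west is not in the set → false
  device is managed: yes → true
  account age between 2171 days and 2771 days: 1395 in [2171, 2771] is false
  department ∈ {hr, legal, sales}: ops is not in the set → false
  request hour (0-23) ≥ 19: 19 ≥ 19 is true
Combine:
[1.1.1] false AND true = false
[1.1.2] false OR true = true
[1.1] false AND true = false
[1] NOT false = true
[2.1.1.1] true OR false = true
[2.1.1] NOT true = false
[2.1.2] false AND true = false
[2.1] false → false (antecedent false ⇒ implication holds) = true
[2] NOT true = false
[3.1.4] false AND false = false
[3.1] false AND false AND false AND false = false
[3] NOT false = true
[4.4] false AND true = false
[4] true AND false AND false AND false = false
[root] true OR false OR true OR false = true
Overall: true → granted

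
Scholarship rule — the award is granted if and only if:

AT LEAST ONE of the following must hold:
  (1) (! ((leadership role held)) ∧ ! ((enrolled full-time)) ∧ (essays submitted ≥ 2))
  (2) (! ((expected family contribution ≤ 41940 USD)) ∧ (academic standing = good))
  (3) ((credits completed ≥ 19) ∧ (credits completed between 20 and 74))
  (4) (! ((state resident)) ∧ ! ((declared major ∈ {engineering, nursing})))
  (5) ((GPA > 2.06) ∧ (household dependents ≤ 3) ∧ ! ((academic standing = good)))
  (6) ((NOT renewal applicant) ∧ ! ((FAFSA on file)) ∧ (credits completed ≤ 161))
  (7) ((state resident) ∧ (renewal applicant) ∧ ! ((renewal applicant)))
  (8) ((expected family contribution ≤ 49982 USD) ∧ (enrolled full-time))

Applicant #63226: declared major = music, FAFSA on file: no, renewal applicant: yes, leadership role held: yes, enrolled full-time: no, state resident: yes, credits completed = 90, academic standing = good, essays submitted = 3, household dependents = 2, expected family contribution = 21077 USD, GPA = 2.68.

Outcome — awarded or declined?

Declined

Atomic conditions:
  leadership role held: yes → true
  enrolled full-time: no → false
  essays submitted ≥ 2: 3 ≥ 2 is true
  expected family contribution ≤ 41940 USD: 21077 ≤ 41940 is true
  academic standing = good: good == good is true
  credits completed ≥ 19: 90 ≥ 19 is true
  credits completed between 20 and 74: 90 in [20, 74] is false
  state resident: yes → true
  declared major ∈ {engineering, nursing}: music is not in the set → false
  GPA > 2.06: 2.68 > 2.06 is true
  household dependents ≤ 3: 2 ≤ 3 is true
  NOT renewal applicant: yes → false
  FAFSA on file: no → false
  credits completed ≤ 161: 90 ≤ 161 is true
  renewal applicant: yes → true
  expected family contribution ≤ 49982 USD: 21077 ≤ 49982 is true
Combine:
[1.1] NOT true = false
[1.2] NOT false = true
[1] false AND true AND true = false
[2.1] NOT true = false
[2] false AND true = false
[3] true AND false = false
[4.1] NOT true = false
[4.2] NOT false = true
[4] false AND true = false
[5.3] NOT true = false
[5] true AND true AND false = false
[6.2] NOT false = true
[6] false AND true AND true = false
[7.3] NOT true = false
[7] true AND true AND false = false
[8] true AND false = false
[root] false OR false OR false OR false OR false OR false OR false OR false = false
Overall: false → declined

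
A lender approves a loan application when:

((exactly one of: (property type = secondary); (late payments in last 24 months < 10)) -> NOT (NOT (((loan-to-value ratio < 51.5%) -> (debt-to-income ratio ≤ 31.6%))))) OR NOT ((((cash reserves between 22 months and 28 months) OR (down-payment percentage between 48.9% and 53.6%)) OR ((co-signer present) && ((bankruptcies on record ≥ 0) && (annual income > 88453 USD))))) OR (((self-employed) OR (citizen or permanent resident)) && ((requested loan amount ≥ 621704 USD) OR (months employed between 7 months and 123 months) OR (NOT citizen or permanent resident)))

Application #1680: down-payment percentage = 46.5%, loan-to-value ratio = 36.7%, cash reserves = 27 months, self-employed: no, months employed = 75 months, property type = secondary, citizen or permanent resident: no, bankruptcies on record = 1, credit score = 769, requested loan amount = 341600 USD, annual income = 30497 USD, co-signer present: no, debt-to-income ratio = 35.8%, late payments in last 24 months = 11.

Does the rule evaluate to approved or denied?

Atomic conditions:
  property type = secondary: secondary == secondary is true
  late payments in last 24 months < 10: 11 < 10 is false
  loan-to-value ratio < 51.5%: 36.7 < 51.5 is true
  debt-to-income ratio ≤ 31.6%: 35.8 ≤ 31.6 is false
  cash reserves between 22 months and 28 months: 27 in [22, 28] is true
  down-payment percentage between 48.9% and 53.6%: 46.5 in [48.9, 53.6] is false
  co-signer present: no → false
  bankruptcies on record ≥ 0: 1 ≥ 0 is true
  annual income > 88453 USD: 30497 > 88453 is false
  self-employed: no → false
  citizen or permanent resident: no → false
  requested loan amount ≥ 621704 USD: 341600 ≥ 621704 is false
  months employed between 7 months and 123 months: 75 in [7, 123] is true
  NOT citizen or permanent resident: no → true
Combine:
[1.1] exactly-one(true, false) = true
[1.2.1.1] true → false = false
[1.2.1] NOT false = true
[1.2] NOT true = false
[1] true → false = false
[2.1.1] true OR false = true
[2.1.2.2] true AND false = false
[2.1.2] false AND false = false
[2.1] true OR false = true
[2] NOT true = false
[3.1] false OR false = false
[3.2] false OR true OR true = true
[3] false AND true = false
[root] false OR false OR false = false
Overall: false → denied

Denied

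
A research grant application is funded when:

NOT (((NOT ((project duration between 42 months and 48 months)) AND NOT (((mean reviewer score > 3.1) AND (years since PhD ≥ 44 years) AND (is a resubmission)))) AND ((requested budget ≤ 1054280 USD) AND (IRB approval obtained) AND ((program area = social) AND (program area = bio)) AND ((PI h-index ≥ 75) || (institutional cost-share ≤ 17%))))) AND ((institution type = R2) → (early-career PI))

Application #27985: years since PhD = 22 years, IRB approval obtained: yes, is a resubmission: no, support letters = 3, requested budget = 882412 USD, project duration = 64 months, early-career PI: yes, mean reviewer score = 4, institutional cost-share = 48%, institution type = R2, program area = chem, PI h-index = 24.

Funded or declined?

Atomic conditions:
  project duration between 42 months and 48 months: 64 in [42, 48] is false
  mean reviewer score > 3.1: 4 > 3.1 is true
  years since PhD ≥ 44 years: 22 ≥ 44 is false
  is a resubmission: no → false
  requested budget ≤ 1054280 USD: 882412 ≤ 1054280 is true
  IRB approval obtained: yes → true
  program area = social: chem == social is false
  program area = bio: chem == bio is false
  PI h-index ≥ 75: 24 ≥ 75 is false
  institutional cost-share ≤ 17%: 48 ≤ 17 is false
  institution type = R2: R2 == R2 is true
  early-career PI: yes → true
Combine:
[1.1.1.1] NOT false = true
[1.1.1.2.1] true AND false AND false = false
[1.1.1.2] NOT false = true
[1.1.1] true AND true = true
[1.1.2.3] false AND false = false
[1.1.2.4] false OR false = false
[1.1.2] true AND true AND false AND false = false
[1.1] true AND false = false
[1] NOT false = true
[2] true → true = true
[root] true AND true = true
Overall: true → funded

Funded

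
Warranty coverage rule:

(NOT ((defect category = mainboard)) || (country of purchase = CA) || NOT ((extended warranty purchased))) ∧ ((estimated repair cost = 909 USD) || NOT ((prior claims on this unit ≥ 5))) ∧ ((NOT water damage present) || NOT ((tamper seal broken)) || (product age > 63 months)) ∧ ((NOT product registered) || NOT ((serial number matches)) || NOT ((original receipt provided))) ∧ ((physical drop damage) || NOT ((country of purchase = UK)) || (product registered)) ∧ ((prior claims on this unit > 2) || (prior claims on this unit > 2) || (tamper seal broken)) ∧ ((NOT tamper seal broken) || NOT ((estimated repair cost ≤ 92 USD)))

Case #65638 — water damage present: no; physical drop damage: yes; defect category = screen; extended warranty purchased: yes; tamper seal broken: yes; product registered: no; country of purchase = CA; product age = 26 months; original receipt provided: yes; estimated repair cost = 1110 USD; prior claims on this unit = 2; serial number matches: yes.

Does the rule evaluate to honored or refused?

Honored

Atomic conditions:
  defect category = mainboard: screen == mainboard is false
  country of purchase = CA: CA == CA is true
  extended warranty purchased: yes → true
  estimated repair cost = 909 USD: 1110 == 909 is false
  prior claims on this unit ≥ 5: 2 ≥ 5 is false
  NOT water damage present: no → true
  tamper seal broken: yes → true
  product age > 63 months: 26 > 63 is false
  NOT product registered: no → true
  serial number matches: yes → true
  original receipt provided: yes → true
  physical drop damage: yes → true
  country of purchase = UK: CA == UK is false
  product registered: no → false
  prior claims on this unit > 2: 2 > 2 is false
  NOT tamper seal broken: yes → false
  estimated repair cost ≤ 92 USD: 1110 ≤ 92 is false
Combine:
[1.1] NOT false = true
[1.3] NOT true = false
[1] true OR true OR false = true
[2.2] NOT false = true
[2] false OR true = true
[3.2] NOT true = false
[3] true OR false OR false = true
[4.2] NOT true = false
[4.3] NOT true = false
[4] true OR false OR false = true
[5.2] NOT false = true
[5] true OR true OR false = true
[6] false OR false OR true = true
[7.2] NOT false = true
[7] false OR true = true
[root] true AND true AND true AND true AND true AND true AND true = true
Overall: true → honored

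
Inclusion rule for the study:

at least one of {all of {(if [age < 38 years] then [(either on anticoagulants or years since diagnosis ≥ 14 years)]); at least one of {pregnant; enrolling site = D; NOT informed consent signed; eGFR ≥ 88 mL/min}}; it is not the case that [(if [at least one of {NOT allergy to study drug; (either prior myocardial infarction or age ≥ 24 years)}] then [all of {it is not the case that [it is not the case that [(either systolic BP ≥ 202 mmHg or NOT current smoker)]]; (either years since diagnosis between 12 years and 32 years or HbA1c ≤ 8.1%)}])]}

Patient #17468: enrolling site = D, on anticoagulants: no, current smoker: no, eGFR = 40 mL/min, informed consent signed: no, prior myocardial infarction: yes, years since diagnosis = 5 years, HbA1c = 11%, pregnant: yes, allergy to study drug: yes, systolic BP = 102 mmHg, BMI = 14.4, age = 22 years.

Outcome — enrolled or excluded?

Atomic conditions:
  age < 38 years: 22 < 38 is true
  on anticoagulants: no → false
  years since diagnosis ≥ 14 years: 5 ≥ 14 is false
  pregnant: yes → true
  enrolling site = D: D == D is true
  NOT informed consent signed: no → true
  eGFR ≥ 88 mL/min: 40 ≥ 88 is false
  NOT allergy to study drug: yes → false
  prior myocardial infarction: yes → true
  age ≥ 24 years: 22 ≥ 24 is false
  systolic BP ≥ 202 mmHg: 102 ≥ 202 is false
  NOT current smoker: no → true
  years since diagnosis between 12 years and 32 years: 5 in [12, 32] is false
  HbA1c ≤ 8.1%: 11 ≤ 8.1 is false
Combine:
[1.1.2] false OR false = false
[1.1] true → false = false
[1.2] true OR true OR true OR false = true
[1] false AND true = false
[2.1.1.2] true OR false = true
[2.1.1] false OR true = true
[2.1.2.1.1.1] false OR true = true
[2.1.2.1.1] NOT true = false
[2.1.2.1] NOT false = true
[2.1.2.2] false OR false = false
[2.1.2] true AND false = false
[2.1] true → false = false
[2] NOT false = true
[root] false OR true = true
Overall: true → enrolled

Enrolled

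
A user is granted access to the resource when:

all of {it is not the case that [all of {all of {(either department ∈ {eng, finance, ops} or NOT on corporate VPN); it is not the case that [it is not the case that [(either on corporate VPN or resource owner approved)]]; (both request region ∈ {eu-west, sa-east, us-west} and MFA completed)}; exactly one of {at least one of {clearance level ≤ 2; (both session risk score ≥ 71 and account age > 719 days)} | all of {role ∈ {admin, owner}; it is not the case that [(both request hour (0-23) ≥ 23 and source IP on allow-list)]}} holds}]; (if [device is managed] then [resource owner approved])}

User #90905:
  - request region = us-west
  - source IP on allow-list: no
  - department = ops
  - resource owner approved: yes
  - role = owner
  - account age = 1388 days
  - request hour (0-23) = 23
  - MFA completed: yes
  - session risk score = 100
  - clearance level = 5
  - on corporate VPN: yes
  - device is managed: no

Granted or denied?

Atomic conditions:
  department ∈ {eng, finance, ops}: ops is in the set → true
  NOT on corporate VPN: yes → false
  on corporate VPN: yes → true
  resource owner approved: yes → true
  request region ∈ {eu-west, sa-east, us-west}: us-west is in the set → true
  MFA completed: yes → true
  clearance level ≤ 2: 5 ≤ 2 is false
  session risk score ≥ 71: 100 ≥ 71 is true
  account age > 719 days: 1388 > 719 is true
  role ∈ {admin, owner}: owner is in the set → true
  request hour (0-23) ≥ 23: 23 ≥ 23 is true
  source IP on allow-list: no → false
  device is managed: no → false
Combine:
[1.1.1.1] true OR false = true
[1.1.1.2.1.1] true OR true = true
[1.1.1.2.1] NOT true = false
[1.1.1.2] NOT false = true
[1.1.1.3] true AND true = true
[1.1.1] true AND true AND true = true
[1.1.2.1.2] true AND true = true
[1.1.2.1] false OR true = true
[1.1.2.2.2.1] true AND false = false
[1.1.2.2.2] NOT false = true
[1.1.2.2] true AND true = true
[1.1.2] exactly-one(true, true) = false
[1.1] true AND false = false
[1] NOT false = true
[2] false → true (antecedent false ⇒ implication holds) = true
[root] true AND true = true
Overall: true → granted

Granted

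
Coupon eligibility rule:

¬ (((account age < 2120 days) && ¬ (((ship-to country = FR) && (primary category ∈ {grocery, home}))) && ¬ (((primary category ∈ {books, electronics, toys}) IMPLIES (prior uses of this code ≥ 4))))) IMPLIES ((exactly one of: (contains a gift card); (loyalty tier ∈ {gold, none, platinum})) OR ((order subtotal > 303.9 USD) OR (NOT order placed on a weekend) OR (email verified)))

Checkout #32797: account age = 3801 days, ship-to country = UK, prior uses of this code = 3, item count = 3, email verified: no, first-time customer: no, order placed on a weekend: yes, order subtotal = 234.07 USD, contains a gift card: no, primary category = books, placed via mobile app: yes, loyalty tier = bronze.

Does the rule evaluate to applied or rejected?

Rejected

Atomic conditions:
  account age < 2120 days: 3801 < 2120 is false
  ship-to country = FR: UK == FR is false
  primary category ∈ {grocery, home}: books is not in the set → false
  primary category ∈ {books, electronics, toys}: books is in the set → true
  prior uses of this code ≥ 4: 3 ≥ 4 is false
  contains a gift card: no → false
  loyalty tier ∈ {gold, none, platinum}: bronze is not in the set → false
  order subtotal > 303.9 USD: 234.07 > 303.9 is false
  NOT order placed on a weekend: yes → false
  email verified: no → false
Combine:
[1.1.2.1] false AND false = false
[1.1.2] NOT false = true
[1.1.3.1] true → false = false
[1.1.3] NOT false = true
[1.1] false AND true AND true = false
[1] NOT false = true
[2.1] exactly-one(false, false) = false
[2.2] false OR false OR false = false
[2] false OR false = false
[root] true → false = false
Overall: false → rejected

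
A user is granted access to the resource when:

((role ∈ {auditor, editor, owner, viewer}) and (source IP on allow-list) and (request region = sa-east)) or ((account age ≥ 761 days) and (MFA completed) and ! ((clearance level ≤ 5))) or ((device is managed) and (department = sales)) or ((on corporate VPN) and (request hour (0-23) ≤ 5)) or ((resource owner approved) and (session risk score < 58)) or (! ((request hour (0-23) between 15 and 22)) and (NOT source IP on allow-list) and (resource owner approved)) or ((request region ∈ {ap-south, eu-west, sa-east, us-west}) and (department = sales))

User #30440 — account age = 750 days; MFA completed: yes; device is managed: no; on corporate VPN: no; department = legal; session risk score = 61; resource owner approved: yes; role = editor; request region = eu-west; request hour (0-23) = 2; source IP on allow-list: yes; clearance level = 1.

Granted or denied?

Atomic conditions:
  role ∈ {auditor, editor, owner, viewer}: editor is in the set → true
  source IP on allow-list: yes → true
  request region = sa-east: eu-west == sa-east is false
  account age ≥ 761 days: 750 ≥ 761 is false
  MFA completed: yes → true
  clearance level ≤ 5: 1 ≤ 5 is true
  device is managed: no → false
  department = sales: legal == sales is false
  on corporate VPN: no → false
  request hour (0-23) ≤ 5: 2 ≤ 5 is true
  resource owner approved: yes → true
  session risk score < 58: 61 < 58 is false
  request hour (0-23) between 15 and 22: 2 in [15, 22] is false
  NOT source IP on allow-list: yes → false
  request region ∈ {ap-south, eu-west, sa-east, us-west}: eu-west is in the set → true
Combine:
[1] true AND true AND false = false
[2.3] NOT true = false
[2] false AND true AND false = false
[3] false AND false = false
[4] false AND true = false
[5] true AND false = false
[6.1] NOT false = true
[6] true AND false AND true = false
[7] true AND false = false
[root] false OR false OR false OR false OR false OR false OR false = false
Overall: false → denied

Denied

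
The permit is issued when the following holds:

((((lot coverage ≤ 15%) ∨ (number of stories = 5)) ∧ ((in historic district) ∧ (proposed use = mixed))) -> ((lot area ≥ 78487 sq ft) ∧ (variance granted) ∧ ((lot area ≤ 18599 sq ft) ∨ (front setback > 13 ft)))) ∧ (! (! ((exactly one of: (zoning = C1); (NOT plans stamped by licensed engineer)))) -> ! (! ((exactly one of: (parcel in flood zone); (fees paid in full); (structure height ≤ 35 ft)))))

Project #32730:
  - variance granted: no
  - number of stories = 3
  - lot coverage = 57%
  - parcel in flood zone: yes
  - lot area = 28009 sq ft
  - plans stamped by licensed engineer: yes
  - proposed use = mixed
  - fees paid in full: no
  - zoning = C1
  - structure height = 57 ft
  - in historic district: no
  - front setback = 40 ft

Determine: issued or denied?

Issued

Atomic conditions:
  lot coverage ≤ 15%: 57 ≤ 15 is false
  number of stories = 5: 3 == 5 is false
  in historic district: no → false
  proposed use = mixed: mixed == mixed is true
  lot area ≥ 78487 sq ft: 28009 ≥ 78487 is false
  variance granted: no → false
  lot area ≤ 18599 sq ft: 28009 ≤ 18599 is false
  front setback > 13 ft: 40 > 13 is true
  zoning = C1: C1 == C1 is true
  NOT plans stamped by licensed engineer: yes → false
  parcel in flood zone: yes → true
  fees paid in full: no → false
  structure height ≤ 35 ft: 57 ≤ 35 is false
Combine:
[1.1.1] false OR false = false
[1.1.2] false AND true = false
[1.1] false AND false = false
[1.2.3] false OR true = true
[1.2] false AND false AND true = false
[1] false → false (antecedent false ⇒ implication holds) = true
[2.1.1.1] exactly-one(true, false) = true
[2.1.1] NOT true = false
[2.1] NOT false = true
[2.2.1.1] exactly-one(true, false, false) = true
[2.2.1] NOT true = false
[2.2] NOT false = true
[2] true → true = true
[root] true AND true = true
Overall: true → issued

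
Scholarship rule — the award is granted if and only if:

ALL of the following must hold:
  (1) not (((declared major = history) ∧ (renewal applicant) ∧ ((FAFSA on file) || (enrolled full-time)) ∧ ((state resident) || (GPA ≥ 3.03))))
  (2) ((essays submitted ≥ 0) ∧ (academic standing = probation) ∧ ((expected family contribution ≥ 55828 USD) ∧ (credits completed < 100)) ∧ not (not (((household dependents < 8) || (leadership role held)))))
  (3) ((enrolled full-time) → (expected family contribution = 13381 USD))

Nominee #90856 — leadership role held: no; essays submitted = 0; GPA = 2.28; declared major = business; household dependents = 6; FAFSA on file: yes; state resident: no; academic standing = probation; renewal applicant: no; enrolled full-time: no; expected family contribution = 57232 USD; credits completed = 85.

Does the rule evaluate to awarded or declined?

Atomic conditions:
  declared major = history: business == history is false
  renewal applicant: no → false
  FAFSA on file: yes → true
  enrolled full-time: no → false
  state resident: no → false
  GPA ≥ 3.03: 2.28 ≥ 3.03 is false
  essays submitted ≥ 0: 0 ≥ 0 is true
  academic standing = probation: probation == probation is true
  expected family contribution ≥ 55828 USD: 57232 ≥ 55828 is true
  credits completed < 100: 85 < 100 is true
  household dependents < 8: 6 < 8 is true
  leadership role held: no → false
  expected family contribution = 13381 USD: 57232 == 13381 is false
Combine:
[1.1.3] true OR false = true
[1.1.4] false OR false = false
[1.1] false AND false AND true AND false = false
[1] NOT false = true
[2.3] true AND true = true
[2.4.1.1] true OR false = true
[2.4.1] NOT true = false
[2.4] NOT false = true
[2] true AND true AND true AND true = true
[3] false → false (antecedent false ⇒ implication holds) = true
[root] true AND true AND true = true
Overall: true → awarded

Awarded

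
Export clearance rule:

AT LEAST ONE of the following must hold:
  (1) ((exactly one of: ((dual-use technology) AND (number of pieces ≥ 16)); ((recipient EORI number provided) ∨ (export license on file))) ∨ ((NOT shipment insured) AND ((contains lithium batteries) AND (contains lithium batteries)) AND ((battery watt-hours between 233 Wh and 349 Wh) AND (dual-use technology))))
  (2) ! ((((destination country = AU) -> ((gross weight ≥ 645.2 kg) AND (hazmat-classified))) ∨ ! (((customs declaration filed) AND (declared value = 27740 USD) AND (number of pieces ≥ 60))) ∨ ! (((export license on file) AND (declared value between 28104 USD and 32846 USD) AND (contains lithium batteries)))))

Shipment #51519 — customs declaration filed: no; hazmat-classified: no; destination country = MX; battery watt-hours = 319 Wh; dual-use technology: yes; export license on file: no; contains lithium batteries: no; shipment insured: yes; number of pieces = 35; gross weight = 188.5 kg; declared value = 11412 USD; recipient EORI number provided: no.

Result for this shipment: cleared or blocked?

Atomic conditions:
  dual-use technology: yes → true
  number of pieces ≥ 16: 35 ≥ 16 is true
  recipient EORI number provided: no → false
  export license on file: no → false
  NOT shipment insured: yes → false
  contains lithium batteries: no → false
  battery watt-hours between 233 Wh and 349 Wh: 319 in [233, 349] is true
  destination country = AU: MX == AU is false
  gross weight ≥ 645.2 kg: 188.5 ≥ 645.2 is false
  hazmat-classified: no → false
  customs declaration filed: no → false
  declared value = 27740 USD: 11412 == 27740 is false
  number of pieces ≥ 60: 35 ≥ 60 is false
  declared value between 28104 USD and 32846 USD: 11412 in [28104, 32846] is false
Combine:
[1.1.1] true AND true = true
[1.1.2] false OR false = false
[1.1] exactly-one(true, false) = true
[1.2.2] false AND false = false
[1.2.3] true AND true = true
[1.2] false AND false AND true = false
[1] true OR false = true
[2.1.1.2] false AND false = false
[2.1.1] false → false (antecedent false ⇒ implication holds) = true
[2.1.2.1] false AND false AND false = false
[2.1.2] NOT false = true
[2.1.3.1] false AND false AND false = false
[2.1.3] NOT false = true
[2.1] true OR true OR true = true
[2] NOT true = false
[root] true OR false = true
Overall: true → cleared

Cleared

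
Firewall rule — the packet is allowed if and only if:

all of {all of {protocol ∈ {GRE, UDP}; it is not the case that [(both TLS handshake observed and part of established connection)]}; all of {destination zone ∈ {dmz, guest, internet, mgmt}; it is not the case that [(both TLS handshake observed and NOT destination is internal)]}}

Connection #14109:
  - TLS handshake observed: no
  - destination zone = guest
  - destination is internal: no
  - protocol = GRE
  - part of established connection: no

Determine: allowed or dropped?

Allowed

Atomic conditions:
  protocol ∈ {GRE, UDP}: GRE is in the set → true
  TLS handshake observed: no → false
  part of established connection: no → false
  destination zone ∈ {dmz, guest, internet, mgmt}: guest is in the set → true
  NOT destination is internal: no → true
Combine:
[1.2.1] false AND false = false
[1.2] NOT false = true
[1] true AND true = true
[2.2.1] false AND true = false
[2.2] NOT false = true
[2] true AND true = true
[root] true AND true = true
Overall: true → allowed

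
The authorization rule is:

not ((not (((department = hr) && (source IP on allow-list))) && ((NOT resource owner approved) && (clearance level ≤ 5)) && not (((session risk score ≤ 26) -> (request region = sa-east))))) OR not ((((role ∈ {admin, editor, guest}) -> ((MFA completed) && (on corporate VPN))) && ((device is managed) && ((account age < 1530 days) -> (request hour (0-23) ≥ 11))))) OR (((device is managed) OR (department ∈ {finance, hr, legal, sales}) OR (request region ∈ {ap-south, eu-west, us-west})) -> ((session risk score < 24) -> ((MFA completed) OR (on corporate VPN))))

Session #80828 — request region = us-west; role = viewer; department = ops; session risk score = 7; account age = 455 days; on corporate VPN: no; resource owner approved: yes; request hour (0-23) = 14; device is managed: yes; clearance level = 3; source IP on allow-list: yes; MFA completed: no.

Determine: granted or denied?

Granted

Atomic conditions:
  department = hr: ops == hr is false
  source IP on allow-list: yes → true
  NOT resource owner approved: yes → false
  clearance level ≤ 5: 3 ≤ 5 is true
  session risk score ≤ 26: 7 ≤ 26 is true
  request region = sa-east: us-west == sa-east is false
  role ∈ {admin, editor, guest}: viewer is not in the set → false
  MFA completed: no → false
  on corporate VPN: no → false
  device is managed: yes → true
  account age < 1530 days: 455 < 1530 is true
  request hour (0-23) ≥ 11: 14 ≥ 11 is true
  department ∈ {finance, hr, legal, sales}: ops is not in the set → false
  request region ∈ {ap-south, eu-west, us-west}: us-west is in the set → true
  session risk score < 24: 7 < 24 is true
Combine:
[1.1.1.1] false AND true = false
[1.1.1] NOT false = true
[1.1.2] false AND true = false
[1.1.3.1] true → false = false
[1.1.3] NOT false = true
[1.1] true AND false AND true = false
[1] NOT false = true
[2.1.1.2] false AND false = false
[2.1.1] false → false (antecedent false ⇒ implication holds) = true
[2.1.2.2] true → true = true
[2.1.2] true AND true = true
[2.1] true AND true = true
[2] NOT true = false
[3.1] true OR false OR true = true
[3.2.2] false OR false = false
[3.2] true → false = false
[3] true → false = false
[root] true OR false OR false = true
Overall: true → granted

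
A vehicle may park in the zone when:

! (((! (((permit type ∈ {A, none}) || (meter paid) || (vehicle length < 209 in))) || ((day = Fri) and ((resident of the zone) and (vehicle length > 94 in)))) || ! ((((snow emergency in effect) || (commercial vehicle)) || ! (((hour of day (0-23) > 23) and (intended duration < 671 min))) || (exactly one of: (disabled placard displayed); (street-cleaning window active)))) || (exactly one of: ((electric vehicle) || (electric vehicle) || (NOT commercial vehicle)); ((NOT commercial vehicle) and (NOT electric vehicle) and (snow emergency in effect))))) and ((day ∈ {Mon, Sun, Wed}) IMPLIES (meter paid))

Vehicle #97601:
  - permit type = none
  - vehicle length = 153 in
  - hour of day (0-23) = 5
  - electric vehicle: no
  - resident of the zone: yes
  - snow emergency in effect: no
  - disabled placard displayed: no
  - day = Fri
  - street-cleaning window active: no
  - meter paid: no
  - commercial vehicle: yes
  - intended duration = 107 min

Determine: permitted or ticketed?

Ticketed

Atomic conditions:
  permit type ∈ {A, none}: none is in the set → true
  meter paid: no → false
  vehicle length < 209 in: 153 < 209 is true
  day = Fri: Fri == Fri is true
  resident of the zone: yes → true
  vehicle length > 94 in: 153 > 94 is true
  snow emergency in effect: no → false
  commercial vehicle: yes → true
  hour of day (0-23) > 23: 5 > 23 is false
  intended duration < 671 min: 107 < 671 is true
  disabled placard displayed: no → false
  street-cleaning window active: no → false
  electric vehicle: no → false
  NOT commercial vehicle: yes → false
  NOT electric vehicle: no → true
  day ∈ {Mon, Sun, Wed}: Fri is not in the set → false
Combine:
[1.1.1.1.1] true OR false OR true = true
[1.1.1.1] NOT true = false
[1.1.1.2.2] true AND true = true
[1.1.1.2] true AND true = true
[1.1.1] false OR true = true
[1.1.2.1.1] false OR true = true
[1.1.2.1.2.1] false AND true = false
[1.1.2.1.2] NOT false = true
[1.1.2.1.3] exactly-one(false, false) = false
[1.1.2.1] true OR true OR false = true
[1.1.2] NOT true = false
[1.1.3.1] false OR false OR false = false
[1.1.3.2] false AND true AND false = false
[1.1.3] exactly-one(false, false) = false
[1.1] true OR false OR false = true
[1] NOT true = false
[2] false → false (antecedent false ⇒ implication holds) = true
[root] false AND true = false
Overall: false → ticketed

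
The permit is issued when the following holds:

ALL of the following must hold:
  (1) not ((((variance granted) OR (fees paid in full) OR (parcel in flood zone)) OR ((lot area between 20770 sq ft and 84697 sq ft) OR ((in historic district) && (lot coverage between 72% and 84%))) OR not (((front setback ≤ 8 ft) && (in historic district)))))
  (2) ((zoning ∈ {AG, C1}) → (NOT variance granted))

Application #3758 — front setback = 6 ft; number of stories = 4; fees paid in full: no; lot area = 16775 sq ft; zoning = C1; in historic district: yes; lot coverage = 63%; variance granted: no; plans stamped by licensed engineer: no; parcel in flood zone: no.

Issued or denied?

Atomic conditions:
  variance granted: no → false
  fees paid in full: no → false
  parcel in flood zone: no → false
  lot area between 20770 sq ft and 84697 sq ft: 16775 in [20770, 84697] is false
  in historic district: yes → true
  lot coverage between 72% and 84%: 63 in [72, 84] is false
  front setback ≤ 8 ft: 6 ≤ 8 is true
  zoning ∈ {AG, C1}: C1 is in the set → true
  NOT variance granted: no → true
Combine:
[1.1.1] false OR false OR false = false
[1.1.2.2] true AND false = false
[1.1.2] false OR false = false
[1.1.3.1] true AND true = true
[1.1.3] NOT true = false
[1.1] false OR false OR false = false
[1] NOT false = true
[2] true → true = true
[root] true AND true = true
Overall: true → issued

Issued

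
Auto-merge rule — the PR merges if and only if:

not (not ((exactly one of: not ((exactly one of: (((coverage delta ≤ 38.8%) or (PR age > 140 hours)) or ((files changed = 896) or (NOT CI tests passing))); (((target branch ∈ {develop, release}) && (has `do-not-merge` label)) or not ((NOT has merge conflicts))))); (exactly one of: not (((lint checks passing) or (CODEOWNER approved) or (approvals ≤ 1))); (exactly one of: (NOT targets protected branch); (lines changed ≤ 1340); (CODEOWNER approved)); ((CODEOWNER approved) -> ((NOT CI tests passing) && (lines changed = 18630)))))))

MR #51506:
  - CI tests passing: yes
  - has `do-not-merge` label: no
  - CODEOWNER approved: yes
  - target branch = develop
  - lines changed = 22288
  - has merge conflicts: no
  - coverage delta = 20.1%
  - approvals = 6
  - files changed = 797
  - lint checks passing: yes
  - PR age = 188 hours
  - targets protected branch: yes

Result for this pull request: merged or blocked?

Atomic conditions:
  coverage delta ≤ 38.8%: 20.1 ≤ 38.8 is true
  PR age > 140 hours: 188 > 140 is true
  files changed = 896: 797 == 896 is false
  NOT CI tests passing: yes → false
  target branch ∈ {develop, release}: develop is in the set → true
  has `do-not-merge` label: no → false
  NOT has merge conflicts: no → true
  lint checks passing: yes → true
  CODEOWNER approved: yes → true
  approvals ≤ 1: 6 ≤ 1 is false
  NOT targets protected branch: yes → false
  lines changed ≤ 1340: 22288 ≤ 1340 is false
  lines changed = 18630: 22288 == 18630 is false
Combine:
[1.1.1.1.1.1] true OR true = true
[1.1.1.1.1.2] false OR false = false
[1.1.1.1.1] true OR false = true
[1.1.1.1.2.1] true AND false = false
[1.1.1.1.2.2] NOT true = false
[1.1.1.1.2] false OR false = false
[1.1.1.1] exactly-one(true, false) = true
[1.1.1] NOT true = false
[1.1.2.1.1] true OR true OR false = true
[1.1.2.1] NOT true = false
[1.1.2.2] exactly-one(false, false, true) = true
[1.1.2.3.2] false AND false = false
[1.1.2.3] true → false = false
[1.1.2] exactly-one(false, true, false) = true
[1.1] exactly-one(false, true) = true
[1] NOT true = false
[root] NOT false = true
Overall: true → merged

Merged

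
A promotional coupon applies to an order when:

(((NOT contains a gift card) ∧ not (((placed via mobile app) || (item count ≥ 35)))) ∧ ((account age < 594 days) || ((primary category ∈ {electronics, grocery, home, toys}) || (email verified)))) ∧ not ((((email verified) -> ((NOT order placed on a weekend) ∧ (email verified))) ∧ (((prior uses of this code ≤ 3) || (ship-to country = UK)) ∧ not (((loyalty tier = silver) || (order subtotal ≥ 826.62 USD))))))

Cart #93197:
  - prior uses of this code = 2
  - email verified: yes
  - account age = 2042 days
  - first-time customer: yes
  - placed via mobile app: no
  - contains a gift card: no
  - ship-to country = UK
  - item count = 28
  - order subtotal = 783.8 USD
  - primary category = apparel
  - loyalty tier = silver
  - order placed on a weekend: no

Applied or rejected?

Atomic conditions:
  NOT contains a gift card: no → true
  placed via mobile app: no → false
  item count ≥ 35: 28 ≥ 35 is false
  account age < 594 days: 2042 < 594 is false
  primary category ∈ {electronics, grocery, home, toys}: apparel is not in the set → false
  email verified: yes → true
  NOT order placed on a weekend: no → true
  prior uses of this code ≤ 3: 2 ≤ 3 is true
  ship-to country = UK: UK == UK is true
  loyalty tier = silver: silver == silver is true
  order subtotal ≥ 826.62 USD: 783.8 ≥ 826.62 is false
Combine:
[1.1.2.1] false OR false = false
[1.1.2] NOT false = true
[1.1] true AND true = true
[1.2.2] false OR true = true
[1.2] false OR true = true
[1] true AND true = true
[2.1.1.2] true AND true = true
[2.1.1] true → true = true
[2.1.2.1] true OR true = true
[2.1.2.2.1] true OR false = true
[2.1.2.2] NOT true = false
[2.1.2] true AND false = false
[2.1] true AND false = false
[2] NOT false = true
[root] true AND true = true
Overall: true → applied

Applied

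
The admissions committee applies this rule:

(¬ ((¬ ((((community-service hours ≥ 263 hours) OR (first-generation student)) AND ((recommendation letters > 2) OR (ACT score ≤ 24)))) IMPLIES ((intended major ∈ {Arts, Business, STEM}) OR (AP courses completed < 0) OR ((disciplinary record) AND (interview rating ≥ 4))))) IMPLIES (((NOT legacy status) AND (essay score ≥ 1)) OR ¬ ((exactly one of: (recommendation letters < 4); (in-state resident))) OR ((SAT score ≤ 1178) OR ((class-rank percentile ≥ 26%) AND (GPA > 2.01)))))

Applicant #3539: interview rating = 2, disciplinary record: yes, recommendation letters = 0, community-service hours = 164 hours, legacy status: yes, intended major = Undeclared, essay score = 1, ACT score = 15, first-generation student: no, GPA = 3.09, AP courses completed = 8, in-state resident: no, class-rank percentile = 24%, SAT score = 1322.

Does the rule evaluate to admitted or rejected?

Atomic conditions:
  community-service hours ≥ 263 hours: 164 ≥ 263 is false
  first-generation student: no → false
  recommendation letters > 2: 0 > 2 is false
  ACT score ≤ 24: 15 ≤ 24 is true
  intended major ∈ {Arts, Business, STEM}: Undeclared is not in the set → false
  AP courses completed < 0: 8 < 0 is false
  disciplinary record: yes → true
  interview rating ≥ 4: 2 ≥ 4 is false
  NOT legacy status: yes → false
  essay score ≥ 1: 1 ≥ 1 is true
  recommendation letters < 4: 0 < 4 is true
  in-state resident: no → false
  SAT score ≤ 1178: 1322 ≤ 1178 is false
  class-rank percentile ≥ 26%: 24 ≥ 26 is false
  GPA > 2.01: 3.09 > 2.01 is true
Combine:
[1.1.1.1.1] false OR false = false
[1.1.1.1.2] false OR true = true
[1.1.1.1] false AND true = false
[1.1.1] NOT false = true
[1.1.2.3] true AND false = false
[1.1.2] false OR false OR false = false
[1.1] true → false = false
[1] NOT false = true
[2.1] false AND true = false
[2.2.1] exactly-one(true, false) = true
[2.2] NOT true = false
[2.3.2] false AND true = false
[2.3] false OR false = false
[2] false OR false OR false = false
[root] true → false = false
Overall: false → rejected

Rejected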